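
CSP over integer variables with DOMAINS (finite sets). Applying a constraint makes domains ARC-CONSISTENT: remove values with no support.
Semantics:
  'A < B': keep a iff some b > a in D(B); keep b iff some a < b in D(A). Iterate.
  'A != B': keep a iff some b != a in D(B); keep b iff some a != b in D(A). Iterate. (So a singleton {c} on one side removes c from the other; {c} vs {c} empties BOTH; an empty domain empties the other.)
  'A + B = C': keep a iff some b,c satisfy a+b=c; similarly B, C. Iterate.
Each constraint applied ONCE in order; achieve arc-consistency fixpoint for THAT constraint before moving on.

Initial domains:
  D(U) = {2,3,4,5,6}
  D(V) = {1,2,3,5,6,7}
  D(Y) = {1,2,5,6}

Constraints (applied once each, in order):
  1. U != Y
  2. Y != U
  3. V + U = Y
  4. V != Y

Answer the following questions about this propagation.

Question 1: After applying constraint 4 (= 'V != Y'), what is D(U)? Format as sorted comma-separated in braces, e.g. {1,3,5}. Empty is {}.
Answer: {2,3,4,5}

Derivation:
Constraint 1 (U != Y) on D(U)={2,3,4,5,6} D(Y)={1,2,5,6}: no change
Constraint 2 (Y != U) on D(Y)={1,2,5,6} D(U)={2,3,4,5,6}: no change
Constraint 3 (V + U = Y) on D(V)={1,2,3,5,6,7} D(U)={2,3,4,5,6} D(Y)={1,2,5,6}: V {1,2,3,5,6,7}->{1,2,3}; U {2,3,4,5,6}->{2,3,4,5}; Y {1,2,5,6}->{5,6}
Constraint 4 (V != Y) on D(V)={1,2,3} D(Y)={5,6}: no change
So after constraint 4: D(U) = {2,3,4,5}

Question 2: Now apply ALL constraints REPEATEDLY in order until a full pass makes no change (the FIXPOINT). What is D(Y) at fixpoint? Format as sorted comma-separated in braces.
Answer: {5,6}

Derivation:
pass 0 (initial): D(Y)={1,2,5,6}
pass 1: U {2,3,4,5,6}->{2,3,4,5}; V {1,2,3,5,6,7}->{1,2,3}; Y {1,2,5,6}->{5,6}
pass 2: no change
Fixpoint after 2 passes: D(Y) = {5,6}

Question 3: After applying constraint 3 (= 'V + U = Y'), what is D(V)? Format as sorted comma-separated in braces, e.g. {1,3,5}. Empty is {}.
Constraint 1 (U != Y) on D(U)={2,3,4,5,6} D(Y)={1,2,5,6}: no change
Constraint 2 (Y != U) on D(Y)={1,2,5,6} D(U)={2,3,4,5,6}: no change
Constraint 3 (V + U = Y) on D(V)={1,2,3,5,6,7} D(U)={2,3,4,5,6} D(Y)={1,2,5,6}: V {1,2,3,5,6,7}->{1,2,3}; U {2,3,4,5,6}->{2,3,4,5}; Y {1,2,5,6}->{5,6}
So after constraint 3: D(V) = {1,2,3}

Answer: {1,2,3}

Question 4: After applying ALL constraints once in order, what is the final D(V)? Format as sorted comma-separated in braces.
Answer: {1,2,3}

Derivation:
Constraint 1 (U != Y) on D(U)={2,3,4,5,6} D(Y)={1,2,5,6}: no change
Constraint 2 (Y != U) on D(Y)={1,2,5,6} D(U)={2,3,4,5,6}: no change
Constraint 3 (V + U = Y) on D(V)={1,2,3,5,6,7} D(U)={2,3,4,5,6} D(Y)={1,2,5,6}: V {1,2,3,5,6,7}->{1,2,3}; U {2,3,4,5,6}->{2,3,4,5}; Y {1,2,5,6}->{5,6}
Constraint 4 (V != Y) on D(V)={1,2,3} D(Y)={5,6}: no change
So after all 4 constraints: D(V) = {1,2,3}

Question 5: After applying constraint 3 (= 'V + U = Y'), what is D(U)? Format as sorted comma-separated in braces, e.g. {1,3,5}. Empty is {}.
Constraint 1 (U != Y) on D(U)={2,3,4,5,6} D(Y)={1,2,5,6}: no change
Constraint 2 (Y != U) on D(Y)={1,2,5,6} D(U)={2,3,4,5,6}: no change
Constraint 3 (V + U = Y) on D(V)={1,2,3,5,6,7} D(U)={2,3,4,5,6} D(Y)={1,2,5,6}: V {1,2,3,5,6,7}->{1,2,3}; U {2,3,4,5,6}->{2,3,4,5}; Y {1,2,5,6}->{5,6}
So after constraint 3: D(U) = {2,3,4,5}

Answer: {2,3,4,5}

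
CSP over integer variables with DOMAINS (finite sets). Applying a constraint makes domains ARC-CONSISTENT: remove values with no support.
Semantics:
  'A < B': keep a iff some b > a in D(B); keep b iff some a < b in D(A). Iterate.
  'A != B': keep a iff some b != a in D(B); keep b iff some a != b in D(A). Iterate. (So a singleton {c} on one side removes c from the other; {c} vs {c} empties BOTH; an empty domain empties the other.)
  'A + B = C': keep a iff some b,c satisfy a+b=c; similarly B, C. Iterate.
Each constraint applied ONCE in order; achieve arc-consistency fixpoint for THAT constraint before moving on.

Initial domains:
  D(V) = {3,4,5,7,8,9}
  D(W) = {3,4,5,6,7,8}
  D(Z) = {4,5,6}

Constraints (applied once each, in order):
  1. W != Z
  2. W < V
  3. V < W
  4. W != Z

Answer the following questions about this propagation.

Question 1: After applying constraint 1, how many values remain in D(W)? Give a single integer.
Answer: 6

Derivation:
Constraint 1 (W != Z) on D(W)={3,4,5,6,7,8} D(Z)={4,5,6}: no change
So after constraint 1: D(W)={3,4,5,6,7,8}, size = 6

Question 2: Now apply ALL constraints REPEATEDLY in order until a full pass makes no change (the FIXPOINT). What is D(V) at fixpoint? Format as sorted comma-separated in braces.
pass 0 (initial): D(V)={3,4,5,7,8,9}
pass 1: V {3,4,5,7,8,9}->{4,5,7}; W {3,4,5,6,7,8}->{5,6,7,8}
pass 2: V {4,5,7}->{}; W {5,6,7,8}->{}; Z {4,5,6}->{}
pass 3: no change
Fixpoint after 3 passes: D(V) = {}

Answer: {}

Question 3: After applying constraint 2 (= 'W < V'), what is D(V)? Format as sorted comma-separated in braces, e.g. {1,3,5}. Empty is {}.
Answer: {4,5,7,8,9}

Derivation:
Constraint 1 (W != Z) on D(W)={3,4,5,6,7,8} D(Z)={4,5,6}: no change
Constraint 2 (W < V) on D(W)={3,4,5,6,7,8} D(V)={3,4,5,7,8,9}: V {3,4,5,7,8,9}->{4,5,7,8,9}
So after constraint 2: D(V) = {4,5,7,8,9}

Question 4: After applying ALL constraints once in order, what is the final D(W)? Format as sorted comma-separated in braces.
Constraint 1 (W != Z) on D(W)={3,4,5,6,7,8} D(Z)={4,5,6}: no change
Constraint 2 (W < V) on D(W)={3,4,5,6,7,8} D(V)={3,4,5,7,8,9}: V {3,4,5,7,8,9}->{4,5,7,8,9}
Constraint 3 (V < W) on D(V)={4,5,7,8,9} D(W)={3,4,5,6,7,8}: V {4,5,7,8,9}->{4,5,7}; W {3,4,5,6,7,8}->{5,6,7,8}
Constraint 4 (W != Z) on D(W)={5,6,7,8} D(Z)={4,5,6}: no change
So after all 4 constraints: D(W) = {5,6,7,8}

Answer: {5,6,7,8}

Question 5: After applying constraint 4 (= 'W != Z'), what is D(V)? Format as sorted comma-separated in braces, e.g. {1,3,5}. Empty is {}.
Constraint 1 (W != Z) on D(W)={3,4,5,6,7,8} D(Z)={4,5,6}: no change
Constraint 2 (W < V) on D(W)={3,4,5,6,7,8} D(V)={3,4,5,7,8,9}: V {3,4,5,7,8,9}->{4,5,7,8,9}
Constraint 3 (V < W) on D(V)={4,5,7,8,9} D(W)={3,4,5,6,7,8}: V {4,5,7,8,9}->{4,5,7}; W {3,4,5,6,7,8}->{5,6,7,8}
Constraint 4 (W != Z) on D(W)={5,6,7,8} D(Z)={4,5,6}: no change
So after constraint 4: D(V) = {4,5,7}

Answer: {4,5,7}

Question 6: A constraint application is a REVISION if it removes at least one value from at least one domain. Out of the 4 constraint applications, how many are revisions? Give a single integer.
Answer: 2

Derivation:
Constraint 1 (W != Z) on D(W)={3,4,5,6,7,8} D(Z)={4,5,6}: no change => not a revision
Constraint 2 (W < V) on D(W)={3,4,5,6,7,8} D(V)={3,4,5,7,8,9}: V {3,4,5,7,8,9}->{4,5,7,8,9} => REVISION
Constraint 3 (V < W) on D(V)={4,5,7,8,9} D(W)={3,4,5,6,7,8}: V {4,5,7,8,9}->{4,5,7}; W {3,4,5,6,7,8}->{5,6,7,8} => REVISION
Constraint 4 (W != Z) on D(W)={5,6,7,8} D(Z)={4,5,6}: no change => not a revision
Total revisions = 2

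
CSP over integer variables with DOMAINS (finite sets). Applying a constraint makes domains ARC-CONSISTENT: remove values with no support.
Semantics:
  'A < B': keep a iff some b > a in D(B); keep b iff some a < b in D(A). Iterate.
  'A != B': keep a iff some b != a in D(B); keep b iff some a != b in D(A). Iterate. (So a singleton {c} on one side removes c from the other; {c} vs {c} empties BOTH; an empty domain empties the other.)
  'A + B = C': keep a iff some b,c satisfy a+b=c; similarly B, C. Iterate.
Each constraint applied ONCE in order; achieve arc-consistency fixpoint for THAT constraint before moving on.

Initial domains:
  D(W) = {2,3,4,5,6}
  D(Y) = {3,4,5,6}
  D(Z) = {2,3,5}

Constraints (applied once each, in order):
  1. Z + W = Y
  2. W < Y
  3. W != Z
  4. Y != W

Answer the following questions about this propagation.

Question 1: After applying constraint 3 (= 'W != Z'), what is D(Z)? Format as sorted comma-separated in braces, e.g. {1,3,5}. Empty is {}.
Answer: {2,3}

Derivation:
Constraint 1 (Z + W = Y) on D(Z)={2,3,5} D(W)={2,3,4,5,6} D(Y)={3,4,5,6}: Z {2,3,5}->{2,3}; W {2,3,4,5,6}->{2,3,4}; Y {3,4,5,6}->{4,5,6}
Constraint 2 (W < Y) on D(W)={2,3,4} D(Y)={4,5,6}: no change
Constraint 3 (W != Z) on D(W)={2,3,4} D(Z)={2,3}: no change
So after constraint 3: D(Z) = {2,3}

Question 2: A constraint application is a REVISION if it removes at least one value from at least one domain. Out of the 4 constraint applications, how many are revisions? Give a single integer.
Answer: 1

Derivation:
Constraint 1 (Z + W = Y) on D(Z)={2,3,5} D(W)={2,3,4,5,6} D(Y)={3,4,5,6}: Z {2,3,5}->{2,3}; W {2,3,4,5,6}->{2,3,4}; Y {3,4,5,6}->{4,5,6} => REVISION
Constraint 2 (W < Y) on D(W)={2,3,4} D(Y)={4,5,6}: no change => not a revision
Constraint 3 (W != Z) on D(W)={2,3,4} D(Z)={2,3}: no change => not a revision
Constraint 4 (Y != W) on D(Y)={4,5,6} D(W)={2,3,4}: no change => not a revision
Total revisions = 1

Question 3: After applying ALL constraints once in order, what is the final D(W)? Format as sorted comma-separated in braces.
Answer: {2,3,4}

Derivation:
Constraint 1 (Z + W = Y) on D(Z)={2,3,5} D(W)={2,3,4,5,6} D(Y)={3,4,5,6}: Z {2,3,5}->{2,3}; W {2,3,4,5,6}->{2,3,4}; Y {3,4,5,6}->{4,5,6}
Constraint 2 (W < Y) on D(W)={2,3,4} D(Y)={4,5,6}: no change
Constraint 3 (W != Z) on D(W)={2,3,4} D(Z)={2,3}: no change
Constraint 4 (Y != W) on D(Y)={4,5,6} D(W)={2,3,4}: no change
So after all 4 constraints: D(W) = {2,3,4}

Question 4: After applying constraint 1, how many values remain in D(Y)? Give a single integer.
Constraint 1 (Z + W = Y) on D(Z)={2,3,5} D(W)={2,3,4,5,6} D(Y)={3,4,5,6}: Z {2,3,5}->{2,3}; W {2,3,4,5,6}->{2,3,4}; Y {3,4,5,6}->{4,5,6}
So after constraint 1: D(Y)={4,5,6}, size = 3

Answer: 3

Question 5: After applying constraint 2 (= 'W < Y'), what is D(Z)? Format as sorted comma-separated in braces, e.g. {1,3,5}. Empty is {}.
Answer: {2,3}

Derivation:
Constraint 1 (Z + W = Y) on D(Z)={2,3,5} D(W)={2,3,4,5,6} D(Y)={3,4,5,6}: Z {2,3,5}->{2,3}; W {2,3,4,5,6}->{2,3,4}; Y {3,4,5,6}->{4,5,6}
Constraint 2 (W < Y) on D(W)={2,3,4} D(Y)={4,5,6}: no change
So after constraint 2: D(Z) = {2,3}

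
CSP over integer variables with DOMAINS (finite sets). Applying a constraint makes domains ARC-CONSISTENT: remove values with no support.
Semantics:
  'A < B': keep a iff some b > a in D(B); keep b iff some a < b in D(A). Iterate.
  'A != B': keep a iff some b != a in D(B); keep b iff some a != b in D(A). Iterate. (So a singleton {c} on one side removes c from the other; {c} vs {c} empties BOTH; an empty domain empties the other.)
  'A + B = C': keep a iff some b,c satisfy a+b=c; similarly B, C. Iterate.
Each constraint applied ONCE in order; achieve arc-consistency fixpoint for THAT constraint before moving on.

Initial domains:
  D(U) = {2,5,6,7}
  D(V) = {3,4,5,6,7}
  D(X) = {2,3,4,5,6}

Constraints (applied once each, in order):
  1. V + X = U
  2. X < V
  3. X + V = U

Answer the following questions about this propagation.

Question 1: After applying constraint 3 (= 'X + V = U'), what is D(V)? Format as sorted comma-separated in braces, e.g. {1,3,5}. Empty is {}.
Answer: {3,4,5}

Derivation:
Constraint 1 (V + X = U) on D(V)={3,4,5,6,7} D(X)={2,3,4,5,6} D(U)={2,5,6,7}: V {3,4,5,6,7}->{3,4,5}; X {2,3,4,5,6}->{2,3,4}; U {2,5,6,7}->{5,6,7}
Constraint 2 (X < V) on D(X)={2,3,4} D(V)={3,4,5}: no change
Constraint 3 (X + V = U) on D(X)={2,3,4} D(V)={3,4,5} D(U)={5,6,7}: no change
So after constraint 3: D(V) = {3,4,5}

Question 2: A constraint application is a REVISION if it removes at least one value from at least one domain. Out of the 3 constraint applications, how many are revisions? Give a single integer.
Constraint 1 (V + X = U) on D(V)={3,4,5,6,7} D(X)={2,3,4,5,6} D(U)={2,5,6,7}: V {3,4,5,6,7}->{3,4,5}; X {2,3,4,5,6}->{2,3,4}; U {2,5,6,7}->{5,6,7} => REVISION
Constraint 2 (X < V) on D(X)={2,3,4} D(V)={3,4,5}: no change => not a revision
Constraint 3 (X + V = U) on D(X)={2,3,4} D(V)={3,4,5} D(U)={5,6,7}: no change => not a revision
Total revisions = 1

Answer: 1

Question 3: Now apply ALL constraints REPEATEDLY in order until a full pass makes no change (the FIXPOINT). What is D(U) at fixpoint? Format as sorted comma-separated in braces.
Answer: {5,6,7}

Derivation:
pass 0 (initial): D(U)={2,5,6,7}
pass 1: U {2,5,6,7}->{5,6,7}; V {3,4,5,6,7}->{3,4,5}; X {2,3,4,5,6}->{2,3,4}
pass 2: no change
Fixpoint after 2 passes: D(U) = {5,6,7}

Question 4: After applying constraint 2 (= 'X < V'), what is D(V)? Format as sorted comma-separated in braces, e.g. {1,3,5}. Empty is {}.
Constraint 1 (V + X = U) on D(V)={3,4,5,6,7} D(X)={2,3,4,5,6} D(U)={2,5,6,7}: V {3,4,5,6,7}->{3,4,5}; X {2,3,4,5,6}->{2,3,4}; U {2,5,6,7}->{5,6,7}
Constraint 2 (X < V) on D(X)={2,3,4} D(V)={3,4,5}: no change
So after constraint 2: D(V) = {3,4,5}

Answer: {3,4,5}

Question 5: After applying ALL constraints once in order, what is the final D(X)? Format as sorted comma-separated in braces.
Answer: {2,3,4}

Derivation:
Constraint 1 (V + X = U) on D(V)={3,4,5,6,7} D(X)={2,3,4,5,6} D(U)={2,5,6,7}: V {3,4,5,6,7}->{3,4,5}; X {2,3,4,5,6}->{2,3,4}; U {2,5,6,7}->{5,6,7}
Constraint 2 (X < V) on D(X)={2,3,4} D(V)={3,4,5}: no change
Constraint 3 (X + V = U) on D(X)={2,3,4} D(V)={3,4,5} D(U)={5,6,7}: no change
So after all 3 constraints: D(X) = {2,3,4}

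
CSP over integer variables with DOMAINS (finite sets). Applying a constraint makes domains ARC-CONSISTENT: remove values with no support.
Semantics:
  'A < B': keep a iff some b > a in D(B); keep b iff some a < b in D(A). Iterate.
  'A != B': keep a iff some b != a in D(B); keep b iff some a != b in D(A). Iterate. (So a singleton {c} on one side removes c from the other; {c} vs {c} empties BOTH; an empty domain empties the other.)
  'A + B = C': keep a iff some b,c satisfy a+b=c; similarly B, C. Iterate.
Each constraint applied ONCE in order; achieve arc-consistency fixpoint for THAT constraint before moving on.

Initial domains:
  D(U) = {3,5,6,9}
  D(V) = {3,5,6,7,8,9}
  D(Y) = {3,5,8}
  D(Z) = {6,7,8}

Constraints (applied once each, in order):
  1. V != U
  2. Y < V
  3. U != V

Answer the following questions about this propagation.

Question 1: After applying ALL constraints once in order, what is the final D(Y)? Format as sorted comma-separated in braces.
Answer: {3,5,8}

Derivation:
Constraint 1 (V != U) on D(V)={3,5,6,7,8,9} D(U)={3,5,6,9}: no change
Constraint 2 (Y < V) on D(Y)={3,5,8} D(V)={3,5,6,7,8,9}: V {3,5,6,7,8,9}->{5,6,7,8,9}
Constraint 3 (U != V) on D(U)={3,5,6,9} D(V)={5,6,7,8,9}: no change
So after all 3 constraints: D(Y) = {3,5,8}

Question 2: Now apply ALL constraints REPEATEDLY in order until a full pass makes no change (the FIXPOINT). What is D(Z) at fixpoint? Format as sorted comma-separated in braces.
Answer: {6,7,8}

Derivation:
pass 0 (initial): D(Z)={6,7,8}
pass 1: V {3,5,6,7,8,9}->{5,6,7,8,9}
pass 2: no change
Fixpoint after 2 passes: D(Z) = {6,7,8}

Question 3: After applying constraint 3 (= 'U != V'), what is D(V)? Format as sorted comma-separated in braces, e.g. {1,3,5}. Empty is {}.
Constraint 1 (V != U) on D(V)={3,5,6,7,8,9} D(U)={3,5,6,9}: no change
Constraint 2 (Y < V) on D(Y)={3,5,8} D(V)={3,5,6,7,8,9}: V {3,5,6,7,8,9}->{5,6,7,8,9}
Constraint 3 (U != V) on D(U)={3,5,6,9} D(V)={5,6,7,8,9}: no change
So after constraint 3: D(V) = {5,6,7,8,9}

Answer: {5,6,7,8,9}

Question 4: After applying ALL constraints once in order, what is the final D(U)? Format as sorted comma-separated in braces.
Constraint 1 (V != U) on D(V)={3,5,6,7,8,9} D(U)={3,5,6,9}: no change
Constraint 2 (Y < V) on D(Y)={3,5,8} D(V)={3,5,6,7,8,9}: V {3,5,6,7,8,9}->{5,6,7,8,9}
Constraint 3 (U != V) on D(U)={3,5,6,9} D(V)={5,6,7,8,9}: no change
So after all 3 constraints: D(U) = {3,5,6,9}

Answer: {3,5,6,9}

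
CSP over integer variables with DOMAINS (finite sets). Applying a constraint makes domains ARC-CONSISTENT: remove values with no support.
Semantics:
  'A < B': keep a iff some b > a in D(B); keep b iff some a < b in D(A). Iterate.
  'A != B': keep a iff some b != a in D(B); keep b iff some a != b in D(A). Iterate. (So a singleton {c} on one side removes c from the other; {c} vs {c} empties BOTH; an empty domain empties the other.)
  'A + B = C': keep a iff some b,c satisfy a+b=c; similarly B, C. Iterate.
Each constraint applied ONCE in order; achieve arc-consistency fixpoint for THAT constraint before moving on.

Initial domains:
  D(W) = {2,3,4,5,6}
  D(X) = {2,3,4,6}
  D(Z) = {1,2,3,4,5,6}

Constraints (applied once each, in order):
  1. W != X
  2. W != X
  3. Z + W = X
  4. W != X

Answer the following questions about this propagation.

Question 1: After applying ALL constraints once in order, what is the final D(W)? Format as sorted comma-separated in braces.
Answer: {2,3,4,5}

Derivation:
Constraint 1 (W != X) on D(W)={2,3,4,5,6} D(X)={2,3,4,6}: no change
Constraint 2 (W != X) on D(W)={2,3,4,5,6} D(X)={2,3,4,6}: no change
Constraint 3 (Z + W = X) on D(Z)={1,2,3,4,5,6} D(W)={2,3,4,5,6} D(X)={2,3,4,6}: Z {1,2,3,4,5,6}->{1,2,3,4}; W {2,3,4,5,6}->{2,3,4,5}; X {2,3,4,6}->{3,4,6}
Constraint 4 (W != X) on D(W)={2,3,4,5} D(X)={3,4,6}: no change
So after all 4 constraints: D(W) = {2,3,4,5}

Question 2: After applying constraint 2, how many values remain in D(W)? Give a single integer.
Answer: 5

Derivation:
Constraint 1 (W != X) on D(W)={2,3,4,5,6} D(X)={2,3,4,6}: no change
Constraint 2 (W != X) on D(W)={2,3,4,5,6} D(X)={2,3,4,6}: no change
So after constraint 2: D(W)={2,3,4,5,6}, size = 5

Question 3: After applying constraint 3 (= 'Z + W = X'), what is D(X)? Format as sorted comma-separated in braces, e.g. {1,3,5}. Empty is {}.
Constraint 1 (W != X) on D(W)={2,3,4,5,6} D(X)={2,3,4,6}: no change
Constraint 2 (W != X) on D(W)={2,3,4,5,6} D(X)={2,3,4,6}: no change
Constraint 3 (Z + W = X) on D(Z)={1,2,3,4,5,6} D(W)={2,3,4,5,6} D(X)={2,3,4,6}: Z {1,2,3,4,5,6}->{1,2,3,4}; W {2,3,4,5,6}->{2,3,4,5}; X {2,3,4,6}->{3,4,6}
So after constraint 3: D(X) = {3,4,6}

Answer: {3,4,6}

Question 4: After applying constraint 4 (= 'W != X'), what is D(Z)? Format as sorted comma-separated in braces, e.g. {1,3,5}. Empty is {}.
Answer: {1,2,3,4}

Derivation:
Constraint 1 (W != X) on D(W)={2,3,4,5,6} D(X)={2,3,4,6}: no change
Constraint 2 (W != X) on D(W)={2,3,4,5,6} D(X)={2,3,4,6}: no change
Constraint 3 (Z + W = X) on D(Z)={1,2,3,4,5,6} D(W)={2,3,4,5,6} D(X)={2,3,4,6}: Z {1,2,3,4,5,6}->{1,2,3,4}; W {2,3,4,5,6}->{2,3,4,5}; X {2,3,4,6}->{3,4,6}
Constraint 4 (W != X) on D(W)={2,3,4,5} D(X)={3,4,6}: no change
So after constraint 4: D(Z) = {1,2,3,4}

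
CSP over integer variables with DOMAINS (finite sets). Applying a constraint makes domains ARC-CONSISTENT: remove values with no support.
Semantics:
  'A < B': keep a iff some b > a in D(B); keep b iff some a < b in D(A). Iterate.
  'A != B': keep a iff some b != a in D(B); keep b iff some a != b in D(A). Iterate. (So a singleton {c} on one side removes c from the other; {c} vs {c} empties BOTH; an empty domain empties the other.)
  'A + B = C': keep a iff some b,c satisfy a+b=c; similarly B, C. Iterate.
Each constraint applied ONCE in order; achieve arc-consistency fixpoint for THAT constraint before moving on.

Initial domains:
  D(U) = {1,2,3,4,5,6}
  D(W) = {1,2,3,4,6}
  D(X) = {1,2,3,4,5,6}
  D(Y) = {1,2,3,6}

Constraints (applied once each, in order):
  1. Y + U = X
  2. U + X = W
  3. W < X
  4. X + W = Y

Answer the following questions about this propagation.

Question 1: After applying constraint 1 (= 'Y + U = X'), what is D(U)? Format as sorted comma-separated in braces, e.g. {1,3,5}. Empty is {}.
Constraint 1 (Y + U = X) on D(Y)={1,2,3,6} D(U)={1,2,3,4,5,6} D(X)={1,2,3,4,5,6}: Y {1,2,3,6}->{1,2,3}; U {1,2,3,4,5,6}->{1,2,3,4,5}; X {1,2,3,4,5,6}->{2,3,4,5,6}
So after constraint 1: D(U) = {1,2,3,4,5}

Answer: {1,2,3,4,5}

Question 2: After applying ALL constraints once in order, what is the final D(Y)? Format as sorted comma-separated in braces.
Answer: {}

Derivation:
Constraint 1 (Y + U = X) on D(Y)={1,2,3,6} D(U)={1,2,3,4,5,6} D(X)={1,2,3,4,5,6}: Y {1,2,3,6}->{1,2,3}; U {1,2,3,4,5,6}->{1,2,3,4,5}; X {1,2,3,4,5,6}->{2,3,4,5,6}
Constraint 2 (U + X = W) on D(U)={1,2,3,4,5} D(X)={2,3,4,5,6} D(W)={1,2,3,4,6}: U {1,2,3,4,5}->{1,2,3,4}; X {2,3,4,5,6}->{2,3,4,5}; W {1,2,3,4,6}->{3,4,6}
Constraint 3 (W < X) on D(W)={3,4,6} D(X)={2,3,4,5}: W {3,4,6}->{3,4}; X {2,3,4,5}->{4,5}
Constraint 4 (X + W = Y) on D(X)={4,5} D(W)={3,4} D(Y)={1,2,3}: X {4,5}->{}; W {3,4}->{}; Y {1,2,3}->{}
So after all 4 constraints: D(Y) = {}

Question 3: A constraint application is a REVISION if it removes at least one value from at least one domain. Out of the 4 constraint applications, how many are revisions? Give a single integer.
Constraint 1 (Y + U = X) on D(Y)={1,2,3,6} D(U)={1,2,3,4,5,6} D(X)={1,2,3,4,5,6}: Y {1,2,3,6}->{1,2,3}; U {1,2,3,4,5,6}->{1,2,3,4,5}; X {1,2,3,4,5,6}->{2,3,4,5,6} => REVISION
Constraint 2 (U + X = W) on D(U)={1,2,3,4,5} D(X)={2,3,4,5,6} D(W)={1,2,3,4,6}: U {1,2,3,4,5}->{1,2,3,4}; X {2,3,4,5,6}->{2,3,4,5}; W {1,2,3,4,6}->{3,4,6} => REVISION
Constraint 3 (W < X) on D(W)={3,4,6} D(X)={2,3,4,5}: W {3,4,6}->{3,4}; X {2,3,4,5}->{4,5} => REVISION
Constraint 4 (X + W = Y) on D(X)={4,5} D(W)={3,4} D(Y)={1,2,3}: X {4,5}->{}; W {3,4}->{}; Y {1,2,3}->{} => REVISION
Total revisions = 4

Answer: 4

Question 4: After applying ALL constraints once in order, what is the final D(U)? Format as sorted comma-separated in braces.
Constraint 1 (Y + U = X) on D(Y)={1,2,3,6} D(U)={1,2,3,4,5,6} D(X)={1,2,3,4,5,6}: Y {1,2,3,6}->{1,2,3}; U {1,2,3,4,5,6}->{1,2,3,4,5}; X {1,2,3,4,5,6}->{2,3,4,5,6}
Constraint 2 (U + X = W) on D(U)={1,2,3,4,5} D(X)={2,3,4,5,6} D(W)={1,2,3,4,6}: U {1,2,3,4,5}->{1,2,3,4}; X {2,3,4,5,6}->{2,3,4,5}; W {1,2,3,4,6}->{3,4,6}
Constraint 3 (W < X) on D(W)={3,4,6} D(X)={2,3,4,5}: W {3,4,6}->{3,4}; X {2,3,4,5}->{4,5}
Constraint 4 (X + W = Y) on D(X)={4,5} D(W)={3,4} D(Y)={1,2,3}: X {4,5}->{}; W {3,4}->{}; Y {1,2,3}->{}
So after all 4 constraints: D(U) = {1,2,3,4}

Answer: {1,2,3,4}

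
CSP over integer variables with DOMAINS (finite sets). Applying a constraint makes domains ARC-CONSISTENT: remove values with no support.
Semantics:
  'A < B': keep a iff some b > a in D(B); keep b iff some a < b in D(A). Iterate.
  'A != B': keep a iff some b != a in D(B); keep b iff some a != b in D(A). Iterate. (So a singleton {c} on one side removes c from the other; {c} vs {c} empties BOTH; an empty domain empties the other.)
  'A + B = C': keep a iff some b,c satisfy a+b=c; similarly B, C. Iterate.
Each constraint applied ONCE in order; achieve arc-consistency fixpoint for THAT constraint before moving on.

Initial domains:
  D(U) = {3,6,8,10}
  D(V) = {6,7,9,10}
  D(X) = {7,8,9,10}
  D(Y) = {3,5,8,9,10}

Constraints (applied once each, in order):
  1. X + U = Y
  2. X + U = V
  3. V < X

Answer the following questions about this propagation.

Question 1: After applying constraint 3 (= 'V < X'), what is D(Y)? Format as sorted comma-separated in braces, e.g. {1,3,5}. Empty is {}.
Answer: {10}

Derivation:
Constraint 1 (X + U = Y) on D(X)={7,8,9,10} D(U)={3,6,8,10} D(Y)={3,5,8,9,10}: X {7,8,9,10}->{7}; U {3,6,8,10}->{3}; Y {3,5,8,9,10}->{10}
Constraint 2 (X + U = V) on D(X)={7} D(U)={3} D(V)={6,7,9,10}: V {6,7,9,10}->{10}
Constraint 3 (V < X) on D(V)={10} D(X)={7}: V {10}->{}; X {7}->{}
So after constraint 3: D(Y) = {10}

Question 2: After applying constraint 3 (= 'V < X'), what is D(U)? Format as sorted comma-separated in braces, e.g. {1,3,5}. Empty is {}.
Constraint 1 (X + U = Y) on D(X)={7,8,9,10} D(U)={3,6,8,10} D(Y)={3,5,8,9,10}: X {7,8,9,10}->{7}; U {3,6,8,10}->{3}; Y {3,5,8,9,10}->{10}
Constraint 2 (X + U = V) on D(X)={7} D(U)={3} D(V)={6,7,9,10}: V {6,7,9,10}->{10}
Constraint 3 (V < X) on D(V)={10} D(X)={7}: V {10}->{}; X {7}->{}
So after constraint 3: D(U) = {3}

Answer: {3}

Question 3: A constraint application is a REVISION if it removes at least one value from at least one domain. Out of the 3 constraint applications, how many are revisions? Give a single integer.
Constraint 1 (X + U = Y) on D(X)={7,8,9,10} D(U)={3,6,8,10} D(Y)={3,5,8,9,10}: X {7,8,9,10}->{7}; U {3,6,8,10}->{3}; Y {3,5,8,9,10}->{10} => REVISION
Constraint 2 (X + U = V) on D(X)={7} D(U)={3} D(V)={6,7,9,10}: V {6,7,9,10}->{10} => REVISION
Constraint 3 (V < X) on D(V)={10} D(X)={7}: V {10}->{}; X {7}->{} => REVISION
Total revisions = 3

Answer: 3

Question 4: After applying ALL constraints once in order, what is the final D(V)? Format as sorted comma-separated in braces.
Constraint 1 (X + U = Y) on D(X)={7,8,9,10} D(U)={3,6,8,10} D(Y)={3,5,8,9,10}: X {7,8,9,10}->{7}; U {3,6,8,10}->{3}; Y {3,5,8,9,10}->{10}
Constraint 2 (X + U = V) on D(X)={7} D(U)={3} D(V)={6,7,9,10}: V {6,7,9,10}->{10}
Constraint 3 (V < X) on D(V)={10} D(X)={7}: V {10}->{}; X {7}->{}
So after all 3 constraints: D(V) = {}

Answer: {}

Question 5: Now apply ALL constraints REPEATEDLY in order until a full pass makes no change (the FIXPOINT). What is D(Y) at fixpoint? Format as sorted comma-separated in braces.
Answer: {}

Derivation:
pass 0 (initial): D(Y)={3,5,8,9,10}
pass 1: U {3,6,8,10}->{3}; V {6,7,9,10}->{}; X {7,8,9,10}->{}; Y {3,5,8,9,10}->{10}
pass 2: U {3}->{}; Y {10}->{}
pass 3: no change
Fixpoint after 3 passes: D(Y) = {}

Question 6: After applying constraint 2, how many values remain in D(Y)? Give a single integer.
Constraint 1 (X + U = Y) on D(X)={7,8,9,10} D(U)={3,6,8,10} D(Y)={3,5,8,9,10}: X {7,8,9,10}->{7}; U {3,6,8,10}->{3}; Y {3,5,8,9,10}->{10}
Constraint 2 (X + U = V) on D(X)={7} D(U)={3} D(V)={6,7,9,10}: V {6,7,9,10}->{10}
So after constraint 2: D(Y)={10}, size = 1

Answer: 1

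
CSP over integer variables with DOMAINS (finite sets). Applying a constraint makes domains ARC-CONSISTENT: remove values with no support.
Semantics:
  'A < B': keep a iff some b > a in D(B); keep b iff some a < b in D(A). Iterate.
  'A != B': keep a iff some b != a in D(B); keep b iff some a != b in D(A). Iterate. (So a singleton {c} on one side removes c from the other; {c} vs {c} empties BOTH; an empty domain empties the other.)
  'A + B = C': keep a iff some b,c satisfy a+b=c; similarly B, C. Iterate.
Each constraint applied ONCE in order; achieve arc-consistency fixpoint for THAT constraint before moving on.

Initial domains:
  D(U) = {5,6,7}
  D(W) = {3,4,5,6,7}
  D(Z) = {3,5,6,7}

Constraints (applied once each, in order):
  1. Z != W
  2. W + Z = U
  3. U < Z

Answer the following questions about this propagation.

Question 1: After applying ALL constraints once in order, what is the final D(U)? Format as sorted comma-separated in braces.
Constraint 1 (Z != W) on D(Z)={3,5,6,7} D(W)={3,4,5,6,7}: no change
Constraint 2 (W + Z = U) on D(W)={3,4,5,6,7} D(Z)={3,5,6,7} D(U)={5,6,7}: W {3,4,5,6,7}->{3,4}; Z {3,5,6,7}->{3}; U {5,6,7}->{6,7}
Constraint 3 (U < Z) on D(U)={6,7} D(Z)={3}: U {6,7}->{}; Z {3}->{}
So after all 3 constraints: D(U) = {}

Answer: {}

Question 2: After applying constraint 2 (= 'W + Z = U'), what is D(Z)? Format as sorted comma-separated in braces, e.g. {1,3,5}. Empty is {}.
Constraint 1 (Z != W) on D(Z)={3,5,6,7} D(W)={3,4,5,6,7}: no change
Constraint 2 (W + Z = U) on D(W)={3,4,5,6,7} D(Z)={3,5,6,7} D(U)={5,6,7}: W {3,4,5,6,7}->{3,4}; Z {3,5,6,7}->{3}; U {5,6,7}->{6,7}
So after constraint 2: D(Z) = {3}

Answer: {3}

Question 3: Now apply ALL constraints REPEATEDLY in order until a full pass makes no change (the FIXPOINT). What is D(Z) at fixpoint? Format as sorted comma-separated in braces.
Answer: {}

Derivation:
pass 0 (initial): D(Z)={3,5,6,7}
pass 1: U {5,6,7}->{}; W {3,4,5,6,7}->{3,4}; Z {3,5,6,7}->{}
pass 2: W {3,4}->{}
pass 3: no change
Fixpoint after 3 passes: D(Z) = {}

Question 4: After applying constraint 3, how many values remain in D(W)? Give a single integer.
Answer: 2

Derivation:
Constraint 1 (Z != W) on D(Z)={3,5,6,7} D(W)={3,4,5,6,7}: no change
Constraint 2 (W + Z = U) on D(W)={3,4,5,6,7} D(Z)={3,5,6,7} D(U)={5,6,7}: W {3,4,5,6,7}->{3,4}; Z {3,5,6,7}->{3}; U {5,6,7}->{6,7}
Constraint 3 (U < Z) on D(U)={6,7} D(Z)={3}: U {6,7}->{}; Z {3}->{}
So after constraint 3: D(W)={3,4}, size = 2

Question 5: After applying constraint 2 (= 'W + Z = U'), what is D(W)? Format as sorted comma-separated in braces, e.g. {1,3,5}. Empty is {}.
Answer: {3,4}

Derivation:
Constraint 1 (Z != W) on D(Z)={3,5,6,7} D(W)={3,4,5,6,7}: no change
Constraint 2 (W + Z = U) on D(W)={3,4,5,6,7} D(Z)={3,5,6,7} D(U)={5,6,7}: W {3,4,5,6,7}->{3,4}; Z {3,5,6,7}->{3}; U {5,6,7}->{6,7}
So after constraint 2: D(W) = {3,4}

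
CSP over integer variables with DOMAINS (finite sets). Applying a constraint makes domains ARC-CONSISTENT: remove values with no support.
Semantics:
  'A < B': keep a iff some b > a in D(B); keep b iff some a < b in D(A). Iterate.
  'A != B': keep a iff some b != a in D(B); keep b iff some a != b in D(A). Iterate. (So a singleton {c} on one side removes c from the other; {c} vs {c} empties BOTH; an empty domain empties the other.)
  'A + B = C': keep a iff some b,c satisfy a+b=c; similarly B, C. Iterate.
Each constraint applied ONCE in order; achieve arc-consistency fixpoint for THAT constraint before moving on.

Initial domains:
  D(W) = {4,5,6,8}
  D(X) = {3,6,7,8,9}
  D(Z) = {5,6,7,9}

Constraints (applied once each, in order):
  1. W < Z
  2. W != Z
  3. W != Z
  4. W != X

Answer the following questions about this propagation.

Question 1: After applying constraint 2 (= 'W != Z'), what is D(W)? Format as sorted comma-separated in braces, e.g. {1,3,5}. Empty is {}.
Answer: {4,5,6,8}

Derivation:
Constraint 1 (W < Z) on D(W)={4,5,6,8} D(Z)={5,6,7,9}: no change
Constraint 2 (W != Z) on D(W)={4,5,6,8} D(Z)={5,6,7,9}: no change
So after constraint 2: D(W) = {4,5,6,8}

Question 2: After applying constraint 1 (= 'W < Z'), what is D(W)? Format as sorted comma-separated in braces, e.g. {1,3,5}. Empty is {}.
Constraint 1 (W < Z) on D(W)={4,5,6,8} D(Z)={5,6,7,9}: no change
So after constraint 1: D(W) = {4,5,6,8}

Answer: {4,5,6,8}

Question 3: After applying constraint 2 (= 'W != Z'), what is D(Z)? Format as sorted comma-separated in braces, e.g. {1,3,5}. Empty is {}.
Constraint 1 (W < Z) on D(W)={4,5,6,8} D(Z)={5,6,7,9}: no change
Constraint 2 (W != Z) on D(W)={4,5,6,8} D(Z)={5,6,7,9}: no change
So after constraint 2: D(Z) = {5,6,7,9}

Answer: {5,6,7,9}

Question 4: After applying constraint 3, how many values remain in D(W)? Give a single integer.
Answer: 4

Derivation:
Constraint 1 (W < Z) on D(W)={4,5,6,8} D(Z)={5,6,7,9}: no change
Constraint 2 (W != Z) on D(W)={4,5,6,8} D(Z)={5,6,7,9}: no change
Constraint 3 (W != Z) on D(W)={4,5,6,8} D(Z)={5,6,7,9}: no change
So after constraint 3: D(W)={4,5,6,8}, size = 4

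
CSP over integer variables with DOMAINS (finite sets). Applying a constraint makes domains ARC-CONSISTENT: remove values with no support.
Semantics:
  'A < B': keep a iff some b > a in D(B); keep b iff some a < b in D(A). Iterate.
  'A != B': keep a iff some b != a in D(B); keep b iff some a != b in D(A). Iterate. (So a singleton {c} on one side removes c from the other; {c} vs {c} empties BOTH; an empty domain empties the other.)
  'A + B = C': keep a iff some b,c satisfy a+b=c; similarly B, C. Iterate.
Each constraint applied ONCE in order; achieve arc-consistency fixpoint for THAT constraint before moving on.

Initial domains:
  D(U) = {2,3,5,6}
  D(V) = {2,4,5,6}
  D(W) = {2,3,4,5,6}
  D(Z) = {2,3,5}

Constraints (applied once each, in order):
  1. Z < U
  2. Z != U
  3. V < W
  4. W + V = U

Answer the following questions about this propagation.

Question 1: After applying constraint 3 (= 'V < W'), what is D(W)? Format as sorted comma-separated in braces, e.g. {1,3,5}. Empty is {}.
Answer: {3,4,5,6}

Derivation:
Constraint 1 (Z < U) on D(Z)={2,3,5} D(U)={2,3,5,6}: U {2,3,5,6}->{3,5,6}
Constraint 2 (Z != U) on D(Z)={2,3,5} D(U)={3,5,6}: no change
Constraint 3 (V < W) on D(V)={2,4,5,6} D(W)={2,3,4,5,6}: V {2,4,5,6}->{2,4,5}; W {2,3,4,5,6}->{3,4,5,6}
So after constraint 3: D(W) = {3,4,5,6}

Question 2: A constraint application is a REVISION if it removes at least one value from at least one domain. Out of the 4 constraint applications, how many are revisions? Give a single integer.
Answer: 3

Derivation:
Constraint 1 (Z < U) on D(Z)={2,3,5} D(U)={2,3,5,6}: U {2,3,5,6}->{3,5,6} => REVISION
Constraint 2 (Z != U) on D(Z)={2,3,5} D(U)={3,5,6}: no change => not a revision
Constraint 3 (V < W) on D(V)={2,4,5,6} D(W)={2,3,4,5,6}: V {2,4,5,6}->{2,4,5}; W {2,3,4,5,6}->{3,4,5,6} => REVISION
Constraint 4 (W + V = U) on D(W)={3,4,5,6} D(V)={2,4,5} D(U)={3,5,6}: W {3,4,5,6}->{3,4}; V {2,4,5}->{2}; U {3,5,6}->{5,6} => REVISION
Total revisions = 3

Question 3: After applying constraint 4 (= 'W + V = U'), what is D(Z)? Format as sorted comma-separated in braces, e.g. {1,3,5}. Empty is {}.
Constraint 1 (Z < U) on D(Z)={2,3,5} D(U)={2,3,5,6}: U {2,3,5,6}->{3,5,6}
Constraint 2 (Z != U) on D(Z)={2,3,5} D(U)={3,5,6}: no change
Constraint 3 (V < W) on D(V)={2,4,5,6} D(W)={2,3,4,5,6}: V {2,4,5,6}->{2,4,5}; W {2,3,4,5,6}->{3,4,5,6}
Constraint 4 (W + V = U) on D(W)={3,4,5,6} D(V)={2,4,5} D(U)={3,5,6}: W {3,4,5,6}->{3,4}; V {2,4,5}->{2}; U {3,5,6}->{5,6}
So after constraint 4: D(Z) = {2,3,5}

Answer: {2,3,5}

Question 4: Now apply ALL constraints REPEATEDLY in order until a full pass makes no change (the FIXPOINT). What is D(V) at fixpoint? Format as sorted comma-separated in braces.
pass 0 (initial): D(V)={2,4,5,6}
pass 1: U {2,3,5,6}->{5,6}; V {2,4,5,6}->{2}; W {2,3,4,5,6}->{3,4}
pass 2: no change
Fixpoint after 2 passes: D(V) = {2}

Answer: {2}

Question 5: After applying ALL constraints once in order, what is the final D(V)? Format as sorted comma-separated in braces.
Constraint 1 (Z < U) on D(Z)={2,3,5} D(U)={2,3,5,6}: U {2,3,5,6}->{3,5,6}
Constraint 2 (Z != U) on D(Z)={2,3,5} D(U)={3,5,6}: no change
Constraint 3 (V < W) on D(V)={2,4,5,6} D(W)={2,3,4,5,6}: V {2,4,5,6}->{2,4,5}; W {2,3,4,5,6}->{3,4,5,6}
Constraint 4 (W + V = U) on D(W)={3,4,5,6} D(V)={2,4,5} D(U)={3,5,6}: W {3,4,5,6}->{3,4}; V {2,4,5}->{2}; U {3,5,6}->{5,6}
So after all 4 constraints: D(V) = {2}

Answer: {2}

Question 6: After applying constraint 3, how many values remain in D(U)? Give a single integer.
Constraint 1 (Z < U) on D(Z)={2,3,5} D(U)={2,3,5,6}: U {2,3,5,6}->{3,5,6}
Constraint 2 (Z != U) on D(Z)={2,3,5} D(U)={3,5,6}: no change
Constraint 3 (V < W) on D(V)={2,4,5,6} D(W)={2,3,4,5,6}: V {2,4,5,6}->{2,4,5}; W {2,3,4,5,6}->{3,4,5,6}
So after constraint 3: D(U)={3,5,6}, size = 3

Answer: 3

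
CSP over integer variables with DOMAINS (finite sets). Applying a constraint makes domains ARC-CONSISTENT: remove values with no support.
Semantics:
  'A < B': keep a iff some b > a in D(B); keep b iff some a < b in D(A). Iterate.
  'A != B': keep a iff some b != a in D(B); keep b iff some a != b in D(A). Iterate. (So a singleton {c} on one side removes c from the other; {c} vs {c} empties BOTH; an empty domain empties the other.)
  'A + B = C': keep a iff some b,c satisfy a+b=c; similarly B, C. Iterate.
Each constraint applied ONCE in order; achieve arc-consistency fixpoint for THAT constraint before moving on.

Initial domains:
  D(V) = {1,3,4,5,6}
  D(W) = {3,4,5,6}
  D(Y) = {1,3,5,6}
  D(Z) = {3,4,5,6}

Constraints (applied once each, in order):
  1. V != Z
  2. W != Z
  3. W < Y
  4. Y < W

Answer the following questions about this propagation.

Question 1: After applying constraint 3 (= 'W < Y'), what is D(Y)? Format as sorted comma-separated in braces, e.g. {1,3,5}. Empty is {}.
Constraint 1 (V != Z) on D(V)={1,3,4,5,6} D(Z)={3,4,5,6}: no change
Constraint 2 (W != Z) on D(W)={3,4,5,6} D(Z)={3,4,5,6}: no change
Constraint 3 (W < Y) on D(W)={3,4,5,6} D(Y)={1,3,5,6}: W {3,4,5,6}->{3,4,5}; Y {1,3,5,6}->{5,6}
So after constraint 3: D(Y) = {5,6}

Answer: {5,6}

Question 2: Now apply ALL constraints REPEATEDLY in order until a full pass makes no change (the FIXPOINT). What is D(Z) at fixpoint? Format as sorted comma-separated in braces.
pass 0 (initial): D(Z)={3,4,5,6}
pass 1: W {3,4,5,6}->{}; Y {1,3,5,6}->{}
pass 2: Z {3,4,5,6}->{}
pass 3: V {1,3,4,5,6}->{}
pass 4: no change
Fixpoint after 4 passes: D(Z) = {}

Answer: {}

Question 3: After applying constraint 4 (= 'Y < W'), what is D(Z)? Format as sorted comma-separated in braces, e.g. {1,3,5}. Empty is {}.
Answer: {3,4,5,6}

Derivation:
Constraint 1 (V != Z) on D(V)={1,3,4,5,6} D(Z)={3,4,5,6}: no change
Constraint 2 (W != Z) on D(W)={3,4,5,6} D(Z)={3,4,5,6}: no change
Constraint 3 (W < Y) on D(W)={3,4,5,6} D(Y)={1,3,5,6}: W {3,4,5,6}->{3,4,5}; Y {1,3,5,6}->{5,6}
Constraint 4 (Y < W) on D(Y)={5,6} D(W)={3,4,5}: Y {5,6}->{}; W {3,4,5}->{}
So after constraint 4: D(Z) = {3,4,5,6}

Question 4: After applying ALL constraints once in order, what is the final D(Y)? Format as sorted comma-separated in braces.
Constraint 1 (V != Z) on D(V)={1,3,4,5,6} D(Z)={3,4,5,6}: no change
Constraint 2 (W != Z) on D(W)={3,4,5,6} D(Z)={3,4,5,6}: no change
Constraint 3 (W < Y) on D(W)={3,4,5,6} D(Y)={1,3,5,6}: W {3,4,5,6}->{3,4,5}; Y {1,3,5,6}->{5,6}
Constraint 4 (Y < W) on D(Y)={5,6} D(W)={3,4,5}: Y {5,6}->{}; W {3,4,5}->{}
So after all 4 constraints: D(Y) = {}

Answer: {}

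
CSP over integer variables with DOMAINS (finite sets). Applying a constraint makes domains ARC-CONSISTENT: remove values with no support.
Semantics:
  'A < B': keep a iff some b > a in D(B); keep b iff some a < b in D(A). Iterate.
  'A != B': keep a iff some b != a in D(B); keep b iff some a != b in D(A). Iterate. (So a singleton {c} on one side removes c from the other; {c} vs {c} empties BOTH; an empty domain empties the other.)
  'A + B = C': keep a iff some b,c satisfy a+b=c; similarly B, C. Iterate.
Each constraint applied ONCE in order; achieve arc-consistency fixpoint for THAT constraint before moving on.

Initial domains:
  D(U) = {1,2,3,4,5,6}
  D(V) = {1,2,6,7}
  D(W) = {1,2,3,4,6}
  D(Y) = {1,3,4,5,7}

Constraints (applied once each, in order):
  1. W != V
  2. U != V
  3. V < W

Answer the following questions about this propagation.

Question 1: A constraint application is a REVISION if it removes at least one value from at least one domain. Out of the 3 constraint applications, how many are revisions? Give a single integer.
Answer: 1

Derivation:
Constraint 1 (W != V) on D(W)={1,2,3,4,6} D(V)={1,2,6,7}: no change => not a revision
Constraint 2 (U != V) on D(U)={1,2,3,4,5,6} D(V)={1,2,6,7}: no change => not a revision
Constraint 3 (V < W) on D(V)={1,2,6,7} D(W)={1,2,3,4,6}: V {1,2,6,7}->{1,2}; W {1,2,3,4,6}->{2,3,4,6} => REVISION
Total revisions = 1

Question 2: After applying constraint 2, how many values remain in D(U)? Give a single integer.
Constraint 1 (W != V) on D(W)={1,2,3,4,6} D(V)={1,2,6,7}: no change
Constraint 2 (U != V) on D(U)={1,2,3,4,5,6} D(V)={1,2,6,7}: no change
So after constraint 2: D(U)={1,2,3,4,5,6}, size = 6

Answer: 6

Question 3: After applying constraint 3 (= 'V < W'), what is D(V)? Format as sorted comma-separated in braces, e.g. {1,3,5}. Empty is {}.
Constraint 1 (W != V) on D(W)={1,2,3,4,6} D(V)={1,2,6,7}: no change
Constraint 2 (U != V) on D(U)={1,2,3,4,5,6} D(V)={1,2,6,7}: no change
Constraint 3 (V < W) on D(V)={1,2,6,7} D(W)={1,2,3,4,6}: V {1,2,6,7}->{1,2}; W {1,2,3,4,6}->{2,3,4,6}
So after constraint 3: D(V) = {1,2}

Answer: {1,2}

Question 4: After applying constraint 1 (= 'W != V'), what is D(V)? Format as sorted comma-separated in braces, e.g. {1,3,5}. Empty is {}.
Answer: {1,2,6,7}

Derivation:
Constraint 1 (W != V) on D(W)={1,2,3,4,6} D(V)={1,2,6,7}: no change
So after constraint 1: D(V) = {1,2,6,7}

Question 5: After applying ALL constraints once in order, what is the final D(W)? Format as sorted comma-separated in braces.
Constraint 1 (W != V) on D(W)={1,2,3,4,6} D(V)={1,2,6,7}: no change
Constraint 2 (U != V) on D(U)={1,2,3,4,5,6} D(V)={1,2,6,7}: no change
Constraint 3 (V < W) on D(V)={1,2,6,7} D(W)={1,2,3,4,6}: V {1,2,6,7}->{1,2}; W {1,2,3,4,6}->{2,3,4,6}
So after all 3 constraints: D(W) = {2,3,4,6}

Answer: {2,3,4,6}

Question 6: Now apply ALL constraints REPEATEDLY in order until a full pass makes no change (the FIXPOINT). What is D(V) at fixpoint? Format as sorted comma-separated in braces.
Answer: {1,2}

Derivation:
pass 0 (initial): D(V)={1,2,6,7}
pass 1: V {1,2,6,7}->{1,2}; W {1,2,3,4,6}->{2,3,4,6}
pass 2: no change
Fixpoint after 2 passes: D(V) = {1,2}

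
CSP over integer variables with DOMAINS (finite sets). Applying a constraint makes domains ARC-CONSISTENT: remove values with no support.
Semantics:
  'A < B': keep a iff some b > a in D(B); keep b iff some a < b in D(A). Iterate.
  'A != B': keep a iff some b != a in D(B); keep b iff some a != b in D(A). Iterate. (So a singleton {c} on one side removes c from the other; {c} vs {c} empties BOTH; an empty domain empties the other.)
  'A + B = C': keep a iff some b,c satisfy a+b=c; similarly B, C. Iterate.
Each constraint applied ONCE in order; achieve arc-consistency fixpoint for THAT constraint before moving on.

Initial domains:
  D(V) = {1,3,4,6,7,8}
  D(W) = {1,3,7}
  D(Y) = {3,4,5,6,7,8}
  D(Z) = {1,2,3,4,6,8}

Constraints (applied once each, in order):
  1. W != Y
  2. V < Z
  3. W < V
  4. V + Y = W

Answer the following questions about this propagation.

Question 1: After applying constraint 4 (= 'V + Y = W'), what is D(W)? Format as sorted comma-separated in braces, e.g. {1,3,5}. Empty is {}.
Constraint 1 (W != Y) on D(W)={1,3,7} D(Y)={3,4,5,6,7,8}: no change
Constraint 2 (V < Z) on D(V)={1,3,4,6,7,8} D(Z)={1,2,3,4,6,8}: V {1,3,4,6,7,8}->{1,3,4,6,7}; Z {1,2,3,4,6,8}->{2,3,4,6,8}
Constraint 3 (W < V) on D(W)={1,3,7} D(V)={1,3,4,6,7}: W {1,3,7}->{1,3}; V {1,3,4,6,7}->{3,4,6,7}
Constraint 4 (V + Y = W) on D(V)={3,4,6,7} D(Y)={3,4,5,6,7,8} D(W)={1,3}: V {3,4,6,7}->{}; Y {3,4,5,6,7,8}->{}; W {1,3}->{}
So after constraint 4: D(W) = {}

Answer: {}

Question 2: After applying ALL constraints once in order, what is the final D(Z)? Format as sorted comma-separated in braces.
Constraint 1 (W != Y) on D(W)={1,3,7} D(Y)={3,4,5,6,7,8}: no change
Constraint 2 (V < Z) on D(V)={1,3,4,6,7,8} D(Z)={1,2,3,4,6,8}: V {1,3,4,6,7,8}->{1,3,4,6,7}; Z {1,2,3,4,6,8}->{2,3,4,6,8}
Constraint 3 (W < V) on D(W)={1,3,7} D(V)={1,3,4,6,7}: W {1,3,7}->{1,3}; V {1,3,4,6,7}->{3,4,6,7}
Constraint 4 (V + Y = W) on D(V)={3,4,6,7} D(Y)={3,4,5,6,7,8} D(W)={1,3}: V {3,4,6,7}->{}; Y {3,4,5,6,7,8}->{}; W {1,3}->{}
So after all 4 constraints: D(Z) = {2,3,4,6,8}

Answer: {2,3,4,6,8}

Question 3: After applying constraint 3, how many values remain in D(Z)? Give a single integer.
Constraint 1 (W != Y) on D(W)={1,3,7} D(Y)={3,4,5,6,7,8}: no change
Constraint 2 (V < Z) on D(V)={1,3,4,6,7,8} D(Z)={1,2,3,4,6,8}: V {1,3,4,6,7,8}->{1,3,4,6,7}; Z {1,2,3,4,6,8}->{2,3,4,6,8}
Constraint 3 (W < V) on D(W)={1,3,7} D(V)={1,3,4,6,7}: W {1,3,7}->{1,3}; V {1,3,4,6,7}->{3,4,6,7}
So after constraint 3: D(Z)={2,3,4,6,8}, size = 5

Answer: 5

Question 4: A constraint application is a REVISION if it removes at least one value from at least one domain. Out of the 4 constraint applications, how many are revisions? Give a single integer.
Constraint 1 (W != Y) on D(W)={1,3,7} D(Y)={3,4,5,6,7,8}: no change => not a revision
Constraint 2 (V < Z) on D(V)={1,3,4,6,7,8} D(Z)={1,2,3,4,6,8}: V {1,3,4,6,7,8}->{1,3,4,6,7}; Z {1,2,3,4,6,8}->{2,3,4,6,8} => REVISION
Constraint 3 (W < V) on D(W)={1,3,7} D(V)={1,3,4,6,7}: W {1,3,7}->{1,3}; V {1,3,4,6,7}->{3,4,6,7} => REVISION
Constraint 4 (V + Y = W) on D(V)={3,4,6,7} D(Y)={3,4,5,6,7,8} D(W)={1,3}: V {3,4,6,7}->{}; Y {3,4,5,6,7,8}->{}; W {1,3}->{} => REVISION
Total revisions = 3

Answer: 3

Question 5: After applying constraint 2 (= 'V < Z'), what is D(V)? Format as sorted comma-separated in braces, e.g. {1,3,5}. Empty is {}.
Answer: {1,3,4,6,7}

Derivation:
Constraint 1 (W != Y) on D(W)={1,3,7} D(Y)={3,4,5,6,7,8}: no change
Constraint 2 (V < Z) on D(V)={1,3,4,6,7,8} D(Z)={1,2,3,4,6,8}: V {1,3,4,6,7,8}->{1,3,4,6,7}; Z {1,2,3,4,6,8}->{2,3,4,6,8}
So after constraint 2: D(V) = {1,3,4,6,7}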